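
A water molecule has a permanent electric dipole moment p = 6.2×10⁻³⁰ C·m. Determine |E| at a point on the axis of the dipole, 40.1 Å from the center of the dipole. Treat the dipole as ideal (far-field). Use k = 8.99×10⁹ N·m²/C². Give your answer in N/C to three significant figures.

On the dipole axis E = 2kp/r³.
E = 2·(8.99×10⁹)(6.20×10⁻³⁰) / (4.01×10⁻⁹)³ = 1.729×10⁶ N/C.

E ≈ 1.73×10⁶ N/C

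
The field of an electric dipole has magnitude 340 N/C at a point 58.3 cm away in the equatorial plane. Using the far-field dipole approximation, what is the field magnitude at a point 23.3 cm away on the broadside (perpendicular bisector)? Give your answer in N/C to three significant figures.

E ≈ 5330 N/C

Dipole fields scale as 1/r³ in the far field; the geometry is the same at both points.
E₂ = E₁ · (r₁/r₂)³ = 340 · (58.3/23.3)³.
(r₁/r₂)³ = (2.502)³ = 15.67.
E₂ ≈ 5326 N/C.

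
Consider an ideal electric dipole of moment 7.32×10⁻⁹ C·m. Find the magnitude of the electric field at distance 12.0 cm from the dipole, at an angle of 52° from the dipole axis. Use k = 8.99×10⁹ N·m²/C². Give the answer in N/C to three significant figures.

At angle θ the dipole field magnitude is E = (kp/r³)·√(1 + 3cos²θ).
kp/r³ = (8.99×10⁹)(7.32×10⁻⁹) / (0.120)³ = 3.808×10⁴ N/C.
√(1 + 3cos²52°) = √(1 + 3·0.3790) = √2.1371 ≈ 1.4619.
E ≈ 3.808×10⁴ × 1.462 = 5.567×10⁴ N/C.

E ≈ 5.57×10⁴ N/C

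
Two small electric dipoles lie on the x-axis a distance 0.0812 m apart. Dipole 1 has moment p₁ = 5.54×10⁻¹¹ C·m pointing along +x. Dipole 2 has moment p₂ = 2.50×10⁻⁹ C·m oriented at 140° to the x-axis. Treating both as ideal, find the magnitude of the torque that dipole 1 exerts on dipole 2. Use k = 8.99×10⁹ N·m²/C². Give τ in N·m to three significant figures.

The second dipole sits on the axis of the first, so the field there is axial: E₁ = 2kp₁/r³ along +x.
E₁ = 2(8.99×10⁹)(5.54×10⁻¹¹)/(0.0812)³ = 1861 N/C.
Torque on the second dipole: τ = p₂ E₁ sinθ.
τ = (2.50×10⁻⁹)(1861)·sin140° = 2.990×10⁻⁶ N·m.

τ ≈ 2.99×10⁻⁶ N·m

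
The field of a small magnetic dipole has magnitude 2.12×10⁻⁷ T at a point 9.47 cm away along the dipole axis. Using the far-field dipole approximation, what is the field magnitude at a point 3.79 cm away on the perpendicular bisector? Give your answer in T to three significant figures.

B ≈ 1.65×10⁻⁶ T

Dipole fields scale as 1/r³ in the far field.
The axial field is twice the equatorial field at the same r, so the geometry factor is 1/2.
B₂ = B₁ · (1/2) · (r₁/r₂)³ = 2.12×10⁻⁷ · 0.5 · (9.47/3.79)³.
(r₁/r₂)³ = (2.499)³ = 15.6.
B₂ ≈ 1.654×10⁻⁶ T.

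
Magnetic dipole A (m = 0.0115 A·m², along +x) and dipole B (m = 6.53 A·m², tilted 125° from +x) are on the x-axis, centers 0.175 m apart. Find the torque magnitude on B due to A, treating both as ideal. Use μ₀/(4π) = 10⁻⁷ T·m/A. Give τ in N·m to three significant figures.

Dipole B is on the axis of dipole A, so B₁ there is axial: B₁ = (μ₀/4π)·2m₁/r³ along +x.
B₁ = 2(10⁻⁷)(0.0115)/(0.175)³ = 4.292×10⁻⁷ T.
τ = m₂ B₁ sinθ.
τ = (6.53)(4.292×10⁻⁷)·sin125° = 2.296×10⁻⁶ N·m.

τ ≈ 2.30×10⁻⁶ N·m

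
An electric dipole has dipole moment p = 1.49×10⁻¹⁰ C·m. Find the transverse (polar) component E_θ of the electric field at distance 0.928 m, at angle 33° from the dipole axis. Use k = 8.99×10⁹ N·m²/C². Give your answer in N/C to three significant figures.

E_θ ≈ 0.913 N/C

For a dipole, E_θ = (kp sinθ)/r³.
kp/r³ = (8.99×10⁹)(1.49×10⁻¹⁰)/(0.928)³ = 1.676 N/C.
E_θ = 1.676·sin33° = 0.9129 N/C.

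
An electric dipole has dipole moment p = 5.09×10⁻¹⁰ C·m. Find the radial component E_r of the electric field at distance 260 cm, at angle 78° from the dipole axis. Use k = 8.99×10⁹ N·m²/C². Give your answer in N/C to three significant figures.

For a dipole, E_r = (2kp cosθ)/r³.
kp/r³ = (8.99×10⁹)(5.09×10⁻¹⁰)/(2.60)³ = 0.2603 N/C.
E_r = 2·0.2603·cos78° = 0.1083 N/C.

E_r ≈ 0.108 N/C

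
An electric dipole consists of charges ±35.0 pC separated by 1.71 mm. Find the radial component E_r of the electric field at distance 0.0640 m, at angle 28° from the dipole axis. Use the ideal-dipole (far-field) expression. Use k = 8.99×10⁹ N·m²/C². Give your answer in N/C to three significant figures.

E_r ≈ 3.62 N/C

Dipole moment p = qd = (3.50×10⁻¹¹ C)(0.00171 m) = 5.985×10⁻¹⁴ C·m.
For a dipole, E_r = (2kp cosθ)/r³.
kp/r³ = (8.99×10⁹)(5.985×10⁻¹⁴)/(0.0640)³ = 2.053 N/C.
E_r = 2·2.053·cos28° = 3.625 N/C.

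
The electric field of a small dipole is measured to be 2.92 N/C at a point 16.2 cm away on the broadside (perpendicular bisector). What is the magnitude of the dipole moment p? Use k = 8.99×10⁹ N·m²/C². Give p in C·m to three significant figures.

In the equatorial plane E = kp/r³, so p = Er³/(k).
p = (2.92)·(0.162)³ / (8.99×10⁹) = 1.381×10⁻¹² C·m.

p ≈ 1.38×10⁻¹² C·m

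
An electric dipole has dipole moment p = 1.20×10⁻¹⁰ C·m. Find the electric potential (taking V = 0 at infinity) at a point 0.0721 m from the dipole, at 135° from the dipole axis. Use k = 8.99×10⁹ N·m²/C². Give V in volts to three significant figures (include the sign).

V ≈ -147 V

The dipole potential is V = kp cosθ / r².
V = (8.99×10⁹)(1.20×10⁻¹⁰)·cos135° / (0.0721)² = -146.7 V.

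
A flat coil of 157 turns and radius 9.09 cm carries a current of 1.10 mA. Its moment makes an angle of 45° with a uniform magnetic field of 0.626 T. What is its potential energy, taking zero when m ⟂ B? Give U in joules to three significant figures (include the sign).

m = NIA = NIπa² = 157·(0.00110)·π·(0.0909)² = 0.004483 A·m².
U = −m·B = −mB cosθ.
U = −(0.004483)(0.626)·cos45° = -0.001984 J.

U ≈ -0.00198 J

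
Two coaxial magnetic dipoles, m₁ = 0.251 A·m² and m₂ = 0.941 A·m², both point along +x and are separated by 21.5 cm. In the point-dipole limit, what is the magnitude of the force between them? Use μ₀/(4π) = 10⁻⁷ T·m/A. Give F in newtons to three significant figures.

On-axis B of dipole 1: B = (μ₀/4π)·2m₁/r³. Force on dipole 2: F = m₂·dB/dr.
dB/dr = −(μ₀/4π)·6m₁/r⁴, so |F| = (μ₀/4π)·6m₁m₂/r⁴.
F = 6(10⁻⁷)(0.251)(0.941)/(0.215)⁴ = 6.632×10⁻⁵ N.

F ≈ 6.63×10⁻⁵ N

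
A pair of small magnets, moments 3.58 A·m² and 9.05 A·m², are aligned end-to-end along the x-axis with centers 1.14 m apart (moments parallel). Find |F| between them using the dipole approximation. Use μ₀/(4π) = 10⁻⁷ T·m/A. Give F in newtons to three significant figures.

F ≈ 1.15×10⁻⁵ N

On-axis B of dipole 1: B = (μ₀/4π)·2m₁/r³. Force on dipole 2: F = m₂·dB/dr.
dB/dr = −(μ₀/4π)·6m₁/r⁴, so |F| = (μ₀/4π)·6m₁m₂/r⁴.
F = 6(10⁻⁷)(3.58)(9.05)/(1.14)⁴ = 1.151×10⁻⁵ N.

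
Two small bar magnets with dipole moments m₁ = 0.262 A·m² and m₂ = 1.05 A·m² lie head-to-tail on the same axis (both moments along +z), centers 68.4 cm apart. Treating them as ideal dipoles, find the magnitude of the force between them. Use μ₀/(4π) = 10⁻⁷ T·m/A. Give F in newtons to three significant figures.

On-axis B of dipole 1: B = (μ₀/4π)·2m₁/r³. Force on dipole 2: F = m₂·dB/dr.
dB/dr = −(μ₀/4π)·6m₁/r⁴, so |F| = (μ₀/4π)·6m₁m₂/r⁴.
F = 6(10⁻⁷)(0.262)(1.05)/(0.684)⁴ = 7.541×10⁻⁷ N.

F ≈ 7.54×10⁻⁷ N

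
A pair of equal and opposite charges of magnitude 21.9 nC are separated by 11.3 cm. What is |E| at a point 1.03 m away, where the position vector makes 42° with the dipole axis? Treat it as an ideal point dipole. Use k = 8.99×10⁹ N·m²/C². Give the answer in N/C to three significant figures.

Dipole moment p = qd = (2.19×10⁻⁸ C)(0.113 m) = 2.475×10⁻⁹ C·m.
At angle θ the dipole field magnitude is E = (kp/r³)·√(1 + 3cos²θ).
kp/r³ = (8.99×10⁹)(2.475×10⁻⁹) / (1.03)³ = 20.36 N/C.
√(1 + 3cos²42°) = √(1 + 3·0.5523) = √2.6568 ≈ 1.6300.
E ≈ 20.36 × 1.630 = 33.19 N/C.

E ≈ 33.2 N/C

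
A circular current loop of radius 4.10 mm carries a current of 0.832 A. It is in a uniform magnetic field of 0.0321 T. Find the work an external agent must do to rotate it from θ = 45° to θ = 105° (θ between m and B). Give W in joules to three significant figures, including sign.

W ≈ 1.36×10⁻⁶ J

Magnetic moment m = IA = Iπa² = (0.832)·π·(0.00410)² = 4.394×10⁻⁵ A·m².
W_ext = ΔU = −mB cosθ₂ + mB cosθ₁ = mB(cosθ₁ − cosθ₂).
W = (4.394×10⁻⁵)(0.0321)·(cos45° − cos105°) = (1.410×10⁻⁶)·(+0.9659) = 1.362×10⁻⁶ J.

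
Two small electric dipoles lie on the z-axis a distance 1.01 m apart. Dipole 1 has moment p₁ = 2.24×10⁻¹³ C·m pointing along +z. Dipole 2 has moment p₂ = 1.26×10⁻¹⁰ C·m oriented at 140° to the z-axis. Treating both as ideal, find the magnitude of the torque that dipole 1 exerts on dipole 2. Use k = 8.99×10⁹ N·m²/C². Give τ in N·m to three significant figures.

τ ≈ 3.17×10⁻¹³ N·m

The second dipole sits on the axis of the first, so the field there is axial: E₁ = 2kp₁/r³ along +z.
E₁ = 2(8.99×10⁹)(2.24×10⁻¹³)/(1.01)³ = 0.003909 N/C.
Torque on the second dipole: τ = p₂ E₁ sinθ.
τ = (1.26×10⁻¹⁰)(0.003909)·sin140° = 3.166×10⁻¹³ N·m.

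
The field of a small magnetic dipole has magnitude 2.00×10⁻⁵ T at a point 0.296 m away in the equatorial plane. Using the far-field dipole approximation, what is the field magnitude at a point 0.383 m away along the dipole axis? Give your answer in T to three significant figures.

B ≈ 1.85×10⁻⁵ T

Dipole fields scale as 1/r³ in the far field.
The axial field is twice the equatorial field at the same r, so the geometry factor is 2/1.
B₂ = B₁ · (2/1) · (r₁/r₂)³ = 2.00×10⁻⁵ · 2 · (0.296/0.383)³.
(r₁/r₂)³ = (0.7728)³ = 0.4616.
B₂ ≈ 1.846×10⁻⁵ T.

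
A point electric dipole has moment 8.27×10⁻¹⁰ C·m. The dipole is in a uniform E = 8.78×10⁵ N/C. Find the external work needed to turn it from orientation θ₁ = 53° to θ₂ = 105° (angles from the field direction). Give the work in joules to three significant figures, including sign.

W ≈ 6.25×10⁻⁴ J

W_ext = ΔU = U(θ₂) − U(θ₁) = −pE cosθ₂ − (−pE cosθ₁) = pE(cosθ₁ − cosθ₂).
W = (8.27×10⁻¹⁰)(8.78×10⁵)·(cos53° − cos105°) = (7.261×10⁻⁴)·(+0.8606) = 6.249×10⁻⁴ J.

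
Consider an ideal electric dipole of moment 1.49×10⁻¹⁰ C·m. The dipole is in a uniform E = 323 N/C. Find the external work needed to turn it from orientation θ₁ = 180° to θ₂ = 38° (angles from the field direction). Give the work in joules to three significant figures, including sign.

W ≈ -8.61×10⁻⁸ J

W_ext = ΔU = U(θ₂) − U(θ₁) = −pE cosθ₂ − (−pE cosθ₁) = pE(cosθ₁ − cosθ₂).
W = (1.49×10⁻¹⁰)(323)·(cos180° − cos38°) = (4.813×10⁻⁸)·(-1.7880) = -8.605×10⁻⁸ J.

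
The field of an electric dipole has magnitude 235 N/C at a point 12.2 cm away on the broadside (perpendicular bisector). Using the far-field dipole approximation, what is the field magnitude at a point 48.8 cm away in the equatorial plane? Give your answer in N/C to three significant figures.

E ≈ 3.67 N/C

Dipole fields scale as 1/r³ in the far field; the geometry is the same at both points.
E₂ = E₁ · (r₁/r₂)³ = 235 · (12.2/48.8)³.
(r₁/r₂)³ = (0.25)³ = 0.01562.
E₂ ≈ 3.672 N/C.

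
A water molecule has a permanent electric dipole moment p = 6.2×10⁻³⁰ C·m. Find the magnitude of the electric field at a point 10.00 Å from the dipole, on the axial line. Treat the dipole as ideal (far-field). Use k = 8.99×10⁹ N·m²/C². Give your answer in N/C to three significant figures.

E ≈ 1.11×10⁸ N/C

On the dipole axis E = 2kp/r³.
E = 2·(8.99×10⁹)(6.20×10⁻³⁰) / (1.00×10⁻⁹)³ = 1.115×10⁸ N/C.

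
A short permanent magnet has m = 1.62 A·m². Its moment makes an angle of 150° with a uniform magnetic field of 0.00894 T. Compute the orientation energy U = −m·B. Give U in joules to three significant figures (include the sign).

U = −m·B = −mB cosθ.
U = −(1.62)(0.00894)·cos150° = 0.01254 J.

U ≈ 0.0125 J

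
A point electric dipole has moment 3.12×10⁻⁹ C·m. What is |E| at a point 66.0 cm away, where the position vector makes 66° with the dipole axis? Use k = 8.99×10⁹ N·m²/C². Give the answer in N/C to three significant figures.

At angle θ the dipole field magnitude is E = (kp/r³)·√(1 + 3cos²θ).
kp/r³ = (8.99×10⁹)(3.12×10⁻⁹) / (0.660)³ = 97.56 N/C.
√(1 + 3cos²66°) = √(1 + 3·0.1654) = √1.4963 ≈ 1.2232.
E ≈ 97.56 × 1.223 = 119.3 N/C.

E ≈ 119 N/C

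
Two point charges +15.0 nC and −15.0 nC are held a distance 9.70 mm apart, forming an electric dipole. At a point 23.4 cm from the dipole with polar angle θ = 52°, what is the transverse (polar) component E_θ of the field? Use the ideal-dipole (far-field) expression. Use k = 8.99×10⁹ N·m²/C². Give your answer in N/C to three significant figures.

E_θ ≈ 80.4 N/C

Dipole moment p = qd = (1.50×10⁻⁸ C)(0.00970 m) = 1.455×10⁻¹⁰ C·m.
For a dipole, E_θ = (kp sinθ)/r³.
kp/r³ = (8.99×10⁹)(1.455×10⁻¹⁰)/(0.234)³ = 102.1 N/C.
E_θ = 102.1·sin52° = 80.45 N/C.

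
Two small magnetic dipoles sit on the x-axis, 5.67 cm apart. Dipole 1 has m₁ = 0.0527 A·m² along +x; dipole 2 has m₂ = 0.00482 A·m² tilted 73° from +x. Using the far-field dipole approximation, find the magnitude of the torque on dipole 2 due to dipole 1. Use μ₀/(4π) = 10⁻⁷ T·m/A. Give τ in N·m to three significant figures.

Dipole B is on the axis of dipole A, so B₁ there is axial: B₁ = (μ₀/4π)·2m₁/r³ along +x.
B₁ = 2(10⁻⁷)(0.0527)/(0.0567)³ = 5.782×10⁻⁵ T.
τ = m₂ B₁ sinθ.
τ = (0.00482)(5.782×10⁻⁵)·sin73° = 2.665×10⁻⁷ N·m.

τ ≈ 2.67×10⁻⁷ N·m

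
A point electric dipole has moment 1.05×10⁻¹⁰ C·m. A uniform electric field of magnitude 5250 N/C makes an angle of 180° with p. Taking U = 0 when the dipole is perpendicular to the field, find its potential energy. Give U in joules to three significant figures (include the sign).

U ≈ 5.51×10⁻⁷ J

U = −p·E = −pE cosθ.
U = −(1.05×10⁻¹⁰)(5250)·cos180° = 5.512×10⁻⁷ J.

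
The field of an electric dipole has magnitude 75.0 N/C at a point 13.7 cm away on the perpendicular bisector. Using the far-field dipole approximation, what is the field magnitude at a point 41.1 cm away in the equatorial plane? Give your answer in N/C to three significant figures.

E ≈ 2.78 N/C

Dipole fields scale as 1/r³ in the far field; the geometry is the same at both points.
E₂ = E₁ · (r₁/r₂)³ = 75.0 · (13.7/41.1)³.
(r₁/r₂)³ = (0.3333)³ = 0.03704.
E₂ ≈ 2.778 N/C.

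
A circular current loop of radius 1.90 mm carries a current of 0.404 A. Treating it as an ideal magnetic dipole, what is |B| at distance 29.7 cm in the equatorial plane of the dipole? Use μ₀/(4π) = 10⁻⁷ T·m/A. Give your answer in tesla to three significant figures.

Magnetic moment m = IA = Iπa² = (0.404)·π·(0.00190)² = 4.582×10⁻⁶ A·m².
In the equatorial plane B = (μ₀/4π)·m/r³ (half the axial value).
B = (10⁻⁷)·(4.582×10⁻⁶) / (0.297)³ = 1.749×10⁻¹¹ T.

B ≈ 1.75×10⁻¹¹ T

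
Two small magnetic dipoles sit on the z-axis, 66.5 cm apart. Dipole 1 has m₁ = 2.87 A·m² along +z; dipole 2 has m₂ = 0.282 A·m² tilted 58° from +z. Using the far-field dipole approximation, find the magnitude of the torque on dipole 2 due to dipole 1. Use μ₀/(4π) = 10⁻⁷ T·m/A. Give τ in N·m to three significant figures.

Dipole B is on the axis of dipole A, so B₁ there is axial: B₁ = (μ₀/4π)·2m₁/r³ along +z.
B₁ = 2(10⁻⁷)(2.87)/(0.665)³ = 1.952×10⁻⁶ T.
τ = m₂ B₁ sinθ.
τ = (0.282)(1.952×10⁻⁶)·sin58° = 4.668×10⁻⁷ N·m.

τ ≈ 4.67×10⁻⁷ N·m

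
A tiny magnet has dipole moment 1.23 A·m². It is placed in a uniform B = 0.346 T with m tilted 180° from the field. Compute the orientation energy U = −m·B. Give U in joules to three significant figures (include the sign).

U = −m·B = −mB cosθ.
U = −(1.23)(0.346)·cos180° = 0.4256 J.

U ≈ 0.426 J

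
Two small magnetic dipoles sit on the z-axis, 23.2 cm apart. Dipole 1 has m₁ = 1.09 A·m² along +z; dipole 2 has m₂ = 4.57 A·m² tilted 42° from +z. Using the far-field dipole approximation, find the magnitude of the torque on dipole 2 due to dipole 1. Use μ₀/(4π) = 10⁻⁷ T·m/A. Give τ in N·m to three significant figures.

Dipole B is on the axis of dipole A, so B₁ there is axial: B₁ = (μ₀/4π)·2m₁/r³ along +z.
B₁ = 2(10⁻⁷)(1.09)/(0.232)³ = 1.746×10⁻⁵ T.
τ = m₂ B₁ sinθ.
τ = (4.57)(1.746×10⁻⁵)·sin42° = 5.339×10⁻⁵ N·m.

τ ≈ 5.34×10⁻⁵ N·m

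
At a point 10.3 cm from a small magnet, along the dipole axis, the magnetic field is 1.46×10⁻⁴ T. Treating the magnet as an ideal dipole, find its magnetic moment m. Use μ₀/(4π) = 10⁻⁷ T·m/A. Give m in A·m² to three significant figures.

On axis B = (μ₀/4π)·2m/r³, so m = Br³·4π/(μ₀·2).
m = (1.46×10⁻⁴)·(0.103)³ / (2·10⁻⁷) = 0.7977 A·m².

m ≈ 0.798 A·m²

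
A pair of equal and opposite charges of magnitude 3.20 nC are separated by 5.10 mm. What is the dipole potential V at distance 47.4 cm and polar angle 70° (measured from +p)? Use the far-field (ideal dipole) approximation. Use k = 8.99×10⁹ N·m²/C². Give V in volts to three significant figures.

V ≈ 0.223 V

Dipole moment p = qd = (3.20×10⁻⁹ C)(0.00510 m) = 1.632×10⁻¹¹ C·m.
The dipole potential is V = kp cosθ / r².
V = (8.99×10⁹)(1.632×10⁻¹¹)·cos70° / (0.474)² = 0.2233 V.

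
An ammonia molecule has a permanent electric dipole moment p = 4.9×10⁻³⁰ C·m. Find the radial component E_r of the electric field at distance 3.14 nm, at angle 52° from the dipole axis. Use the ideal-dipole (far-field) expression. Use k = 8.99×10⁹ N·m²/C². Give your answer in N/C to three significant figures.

E_r ≈ 1.75×10⁶ N/C

For a dipole, E_r = (2kp cosθ)/r³.
kp/r³ = (8.99×10⁹)(4.90×10⁻³⁰)/(3.14×10⁻⁹)³ = 1.423×10⁶ N/C.
E_r = 2·1.423×10⁶·cos52° = 1.752×10⁶ N/C.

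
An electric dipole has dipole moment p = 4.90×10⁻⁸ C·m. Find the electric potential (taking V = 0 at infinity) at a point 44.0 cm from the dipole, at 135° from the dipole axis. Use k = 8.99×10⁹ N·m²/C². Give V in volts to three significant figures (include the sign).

V ≈ -1610 V

The dipole potential is V = kp cosθ / r².
V = (8.99×10⁹)(4.90×10⁻⁸)·cos135° / (0.440)² = -1609 V.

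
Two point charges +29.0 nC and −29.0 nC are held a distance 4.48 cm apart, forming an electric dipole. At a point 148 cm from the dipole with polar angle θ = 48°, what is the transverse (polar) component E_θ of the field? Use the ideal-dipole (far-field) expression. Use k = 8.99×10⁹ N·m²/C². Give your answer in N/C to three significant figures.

E_θ ≈ 2.68 N/C

Dipole moment p = qd = (2.90×10⁻⁸ C)(0.0448 m) = 1.299×10⁻⁹ C·m.
For a dipole, E_θ = (kp sinθ)/r³.
kp/r³ = (8.99×10⁹)(1.299×10⁻⁹)/(1.48)³ = 3.602 N/C.
E_θ = 3.602·sin48° = 2.677 N/C.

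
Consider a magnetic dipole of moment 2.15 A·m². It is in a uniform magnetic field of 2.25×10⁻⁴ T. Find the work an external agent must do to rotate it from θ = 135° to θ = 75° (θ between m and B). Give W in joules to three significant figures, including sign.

W_ext = ΔU = −mB cosθ₂ + mB cosθ₁ = mB(cosθ₁ − cosθ₂).
W = (2.15)(2.25×10⁻⁴)·(cos135° − cos75°) = (4.838×10⁻⁴)·(-0.9659) = -4.673×10⁻⁴ J.

W ≈ -4.67×10⁻⁴ J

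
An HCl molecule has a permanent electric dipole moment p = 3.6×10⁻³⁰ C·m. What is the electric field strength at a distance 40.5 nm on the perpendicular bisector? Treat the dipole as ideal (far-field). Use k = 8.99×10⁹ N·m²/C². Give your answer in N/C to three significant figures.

E ≈ 487 N/C

In the equatorial plane E = kp/r³.
E = (8.99×10⁹)(3.60×10⁻³⁰) / (4.05×10⁻⁸)³ = 487.2 N/C.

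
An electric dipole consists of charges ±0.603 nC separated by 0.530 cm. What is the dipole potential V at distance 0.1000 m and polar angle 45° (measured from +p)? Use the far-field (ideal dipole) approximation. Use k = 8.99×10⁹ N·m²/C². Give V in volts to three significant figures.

Dipole moment p = qd = (6.03×10⁻¹⁰ C)(0.00530 m) = 3.196×10⁻¹² C·m.
The dipole potential is V = kp cosθ / r².
V = (8.99×10⁹)(3.196×10⁻¹²)·cos45° / (0.100)² = 2.032 V.

V ≈ 2.03 V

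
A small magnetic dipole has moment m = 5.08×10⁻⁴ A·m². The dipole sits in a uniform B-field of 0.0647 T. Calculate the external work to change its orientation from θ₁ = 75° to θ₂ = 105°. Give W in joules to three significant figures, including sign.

W_ext = ΔU = −mB cosθ₂ + mB cosθ₁ = mB(cosθ₁ − cosθ₂).
W = (5.08×10⁻⁴)(0.0647)·(cos75° − cos105°) = (3.287×10⁻⁵)·(+0.5176) = 1.701×10⁻⁵ J.

W ≈ 1.70×10⁻⁵ J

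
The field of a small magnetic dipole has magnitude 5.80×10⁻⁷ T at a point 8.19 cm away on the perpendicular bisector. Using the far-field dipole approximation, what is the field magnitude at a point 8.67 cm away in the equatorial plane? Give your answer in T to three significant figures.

B ≈ 4.89×10⁻⁷ T

Dipole fields scale as 1/r³ in the far field; the geometry is the same at both points.
B₂ = B₁ · (r₁/r₂)³ = 5.80×10⁻⁷ · (8.19/8.67)³.
(r₁/r₂)³ = (0.9446)³ = 0.8429.
B₂ ≈ 4.889×10⁻⁷ T.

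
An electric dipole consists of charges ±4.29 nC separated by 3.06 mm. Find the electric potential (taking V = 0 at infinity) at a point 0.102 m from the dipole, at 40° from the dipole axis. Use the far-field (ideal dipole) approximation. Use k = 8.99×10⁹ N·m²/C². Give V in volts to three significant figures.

V ≈ 8.69 V

Dipole moment p = qd = (4.29×10⁻⁹ C)(0.00306 m) = 1.313×10⁻¹¹ C·m.
The dipole potential is V = kp cosθ / r².
V = (8.99×10⁹)(1.313×10⁻¹¹)·cos40° / (0.102)² = 8.691 V.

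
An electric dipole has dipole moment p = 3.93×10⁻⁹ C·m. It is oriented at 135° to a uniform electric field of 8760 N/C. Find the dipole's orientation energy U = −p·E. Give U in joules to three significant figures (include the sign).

U = −p·E = −pE cosθ.
U = −(3.93×10⁻⁹)(8760)·cos135° = 2.434×10⁻⁵ J.

U ≈ 2.43×10⁻⁵ J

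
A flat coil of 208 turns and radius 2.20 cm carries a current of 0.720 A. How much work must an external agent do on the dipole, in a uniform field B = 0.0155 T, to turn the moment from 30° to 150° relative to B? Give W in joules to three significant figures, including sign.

W ≈ 0.00611 J

m = NIA = NIπa² = 208·(0.720)·π·(0.0220)² = 0.2277 A·m².
W_ext = ΔU = −mB cosθ₂ + mB cosθ₁ = mB(cosθ₁ − cosθ₂).
W = (0.2277)(0.0155)·(cos30° − cos150°) = (0.003529)·(+1.7321) = 0.006113 J.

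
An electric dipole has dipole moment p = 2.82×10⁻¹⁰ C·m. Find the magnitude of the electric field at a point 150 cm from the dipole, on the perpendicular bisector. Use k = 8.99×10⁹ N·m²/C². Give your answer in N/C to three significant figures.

In the equatorial plane E = kp/r³.
E = (8.99×10⁹)(2.82×10⁻¹⁰) / (1.50)³ = 0.7512 N/C.

E ≈ 0.751 N/C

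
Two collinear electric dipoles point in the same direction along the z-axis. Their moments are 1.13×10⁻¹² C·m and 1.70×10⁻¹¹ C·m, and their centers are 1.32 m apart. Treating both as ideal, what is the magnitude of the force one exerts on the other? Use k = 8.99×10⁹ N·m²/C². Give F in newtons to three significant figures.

On-axis field of dipole 1 at distance r: E = 2kp₁/r³. Force on dipole 2 is F = p₂·dE/dr (gradient along axis).
dE/dr = −6kp₁/r⁴, so |F| = 6kp₁p₂/r⁴ (attractive for aligned moments).
F = 6(8.99×10⁹)(1.13×10⁻¹²)(1.70×10⁻¹¹)/(1.32)⁴ = 3.413×10⁻¹³ N.

F ≈ 3.41×10⁻¹³ N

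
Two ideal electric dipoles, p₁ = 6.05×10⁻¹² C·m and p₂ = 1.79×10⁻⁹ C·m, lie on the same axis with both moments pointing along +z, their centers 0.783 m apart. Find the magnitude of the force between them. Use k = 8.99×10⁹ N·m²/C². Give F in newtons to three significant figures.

On-axis field of dipole 1 at distance r: E = 2kp₁/r³. Force on dipole 2 is F = p₂·dE/dr (gradient along axis).
dE/dr = −6kp₁/r⁴, so |F| = 6kp₁p₂/r⁴ (attractive for aligned moments).
F = 6(8.99×10⁹)(6.05×10⁻¹²)(1.79×10⁻⁹)/(0.783)⁴ = 1.554×10⁻⁹ N.

F ≈ 1.55×10⁻⁹ N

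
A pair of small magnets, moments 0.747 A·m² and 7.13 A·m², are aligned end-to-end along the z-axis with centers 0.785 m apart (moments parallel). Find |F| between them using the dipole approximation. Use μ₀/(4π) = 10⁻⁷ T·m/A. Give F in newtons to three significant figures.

F ≈ 8.42×10⁻⁶ N

On-axis B of dipole 1: B = (μ₀/4π)·2m₁/r³. Force on dipole 2: F = m₂·dB/dr.
dB/dr = −(μ₀/4π)·6m₁/r⁴, so |F| = (μ₀/4π)·6m₁m₂/r⁴.
F = 6(10⁻⁷)(0.747)(7.13)/(0.785)⁴ = 8.416×10⁻⁶ N.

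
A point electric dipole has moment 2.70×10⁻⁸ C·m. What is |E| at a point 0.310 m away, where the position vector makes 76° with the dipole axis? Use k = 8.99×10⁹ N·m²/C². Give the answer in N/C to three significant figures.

At angle θ the dipole field magnitude is E = (kp/r³)·√(1 + 3cos²θ).
kp/r³ = (8.99×10⁹)(2.70×10⁻⁸) / (0.310)³ = 8148 N/C.
√(1 + 3cos²76°) = √(1 + 3·0.0585) = √1.1756 ≈ 1.0842.
E ≈ 8148 × 1.084 = 8834 N/C.

E ≈ 8830 N/C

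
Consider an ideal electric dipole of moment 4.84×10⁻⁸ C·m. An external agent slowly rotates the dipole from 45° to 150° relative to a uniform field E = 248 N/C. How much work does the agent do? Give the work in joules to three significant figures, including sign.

W ≈ 1.89×10⁻⁵ J

W_ext = ΔU = U(θ₂) − U(θ₁) = −pE cosθ₂ − (−pE cosθ₁) = pE(cosθ₁ − cosθ₂).
W = (4.84×10⁻⁸)(248)·(cos45° − cos150°) = (1.200×10⁻⁵)·(+1.5731) = 1.888×10⁻⁵ J.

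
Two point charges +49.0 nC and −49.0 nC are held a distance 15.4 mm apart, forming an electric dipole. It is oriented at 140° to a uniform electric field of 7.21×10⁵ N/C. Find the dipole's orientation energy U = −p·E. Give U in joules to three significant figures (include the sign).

U ≈ 4.17×10⁻⁴ J

Dipole moment p = qd = (4.90×10⁻⁸ C)(0.0154 m) = 7.546×10⁻¹⁰ C·m.
U = −p·E = −pE cosθ.
U = −(7.546×10⁻¹⁰)(7.21×10⁵)·cos140° = 4.168×10⁻⁴ J.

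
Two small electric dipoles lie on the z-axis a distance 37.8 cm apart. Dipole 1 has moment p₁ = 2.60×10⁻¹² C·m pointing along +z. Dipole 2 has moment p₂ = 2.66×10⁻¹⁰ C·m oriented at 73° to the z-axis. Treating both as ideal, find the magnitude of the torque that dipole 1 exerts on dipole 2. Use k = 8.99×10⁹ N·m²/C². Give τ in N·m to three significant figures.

τ ≈ 2.20×10⁻¹⁰ N·m

The second dipole sits on the axis of the first, so the field there is axial: E₁ = 2kp₁/r³ along +z.
E₁ = 2(8.99×10⁹)(2.60×10⁻¹²)/(0.378)³ = 0.8655 N/C.
Torque on the second dipole: τ = p₂ E₁ sinθ.
τ = (2.66×10⁻¹⁰)(0.8655)·sin73° = 2.202×10⁻¹⁰ N·m.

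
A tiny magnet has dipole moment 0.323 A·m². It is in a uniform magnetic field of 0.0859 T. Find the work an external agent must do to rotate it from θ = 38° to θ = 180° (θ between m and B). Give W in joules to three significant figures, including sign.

W ≈ 0.0496 J

W_ext = ΔU = −mB cosθ₂ + mB cosθ₁ = mB(cosθ₁ − cosθ₂).
W = (0.323)(0.0859)·(cos38° − cos180°) = (0.02775)·(+1.7880) = 0.04961 J.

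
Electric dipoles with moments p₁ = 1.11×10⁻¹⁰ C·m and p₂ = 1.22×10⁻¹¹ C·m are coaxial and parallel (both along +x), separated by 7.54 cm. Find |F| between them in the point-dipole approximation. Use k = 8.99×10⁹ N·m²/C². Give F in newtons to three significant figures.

On-axis field of dipole 1 at distance r: E = 2kp₁/r³. Force on dipole 2 is F = p₂·dE/dr (gradient along axis).
dE/dr = −6kp₁/r⁴, so |F| = 6kp₁p₂/r⁴ (attractive for aligned moments).
F = 6(8.99×10⁹)(1.11×10⁻¹⁰)(1.22×10⁻¹¹)/(0.0754)⁴ = 2.260×10⁻⁶ N.

F ≈ 2.26×10⁻⁶ N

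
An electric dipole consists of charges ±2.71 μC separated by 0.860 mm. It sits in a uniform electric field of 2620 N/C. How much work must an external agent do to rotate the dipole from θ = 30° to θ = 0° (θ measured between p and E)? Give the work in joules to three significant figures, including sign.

W ≈ -8.18×10⁻⁷ J

Dipole moment p = qd = (2.71×10⁻⁶ C)(8.60×10⁻⁴ m) = 2.331×10⁻⁹ C·m.
W_ext = ΔU = U(θ₂) − U(θ₁) = −pE cosθ₂ − (−pE cosθ₁) = pE(cosθ₁ − cosθ₂).
W = (2.331×10⁻⁹)(2620)·(cos30° − cos0°) = (6.107×10⁻⁶)·(-0.1340) = -8.182×10⁻⁷ J.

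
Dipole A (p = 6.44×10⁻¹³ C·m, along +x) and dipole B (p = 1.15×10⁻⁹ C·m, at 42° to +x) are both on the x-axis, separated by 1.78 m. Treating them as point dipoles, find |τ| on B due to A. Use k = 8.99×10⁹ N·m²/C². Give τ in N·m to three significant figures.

The second dipole sits on the axis of the first, so the field there is axial: E₁ = 2kp₁/r³ along +x.
E₁ = 2(8.99×10⁹)(6.44×10⁻¹³)/(1.78)³ = 0.002053 N/C.
Torque on the second dipole: τ = p₂ E₁ sinθ.
τ = (1.15×10⁻⁹)(0.002053)·sin42° = 1.580×10⁻¹² N·m.

τ ≈ 1.58×10⁻¹² N·m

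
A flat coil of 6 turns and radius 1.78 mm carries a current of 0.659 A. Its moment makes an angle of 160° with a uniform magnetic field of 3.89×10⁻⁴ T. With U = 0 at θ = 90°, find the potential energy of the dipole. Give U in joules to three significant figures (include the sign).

U ≈ 1.44×10⁻⁸ J

m = NIA = NIπa² = 6·(0.659)·π·(0.00178)² = 3.936×10⁻⁵ A·m².
U = −m·B = −mB cosθ.
U = −(3.936×10⁻⁵)(3.89×10⁻⁴)·cos160° = 1.439×10⁻⁸ J.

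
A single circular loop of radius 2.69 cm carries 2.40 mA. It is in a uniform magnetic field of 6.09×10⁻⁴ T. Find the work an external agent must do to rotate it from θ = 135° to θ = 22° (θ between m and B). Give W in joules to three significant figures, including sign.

W ≈ -5.43×10⁻⁹ J

Magnetic moment m = IA = Iπa² = (0.00240)·π·(0.0269)² = 5.456×10⁻⁶ A·m².
W_ext = ΔU = −mB cosθ₂ + mB cosθ₁ = mB(cosθ₁ − cosθ₂).
W = (5.456×10⁻⁶)(6.09×10⁻⁴)·(cos135° − cos22°) = (3.323×10⁻⁹)·(-1.6343) = -5.430×10⁻⁹ J.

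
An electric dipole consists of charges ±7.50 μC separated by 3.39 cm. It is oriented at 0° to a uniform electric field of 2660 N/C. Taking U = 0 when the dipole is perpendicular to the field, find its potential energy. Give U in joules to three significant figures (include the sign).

U ≈ -6.76×10⁻⁴ J

Dipole moment p = qd = (7.50×10⁻⁶ C)(0.0339 m) = 2.543×10⁻⁷ C·m.
U = −p·E = −pE cosθ.
U = −(2.543×10⁻⁷)(2660)·cos0° = -6.764×10⁻⁴ J.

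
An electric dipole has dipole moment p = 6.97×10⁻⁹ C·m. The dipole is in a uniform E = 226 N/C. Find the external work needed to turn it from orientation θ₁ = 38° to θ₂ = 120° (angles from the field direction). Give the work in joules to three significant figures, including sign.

W_ext = ΔU = U(θ₂) − U(θ₁) = −pE cosθ₂ − (−pE cosθ₁) = pE(cosθ₁ − cosθ₂).
W = (6.97×10⁻⁹)(226)·(cos38° − cos120°) = (1.575×10⁻⁶)·(+1.2880) = 2.029×10⁻⁶ J.

W ≈ 2.03×10⁻⁶ J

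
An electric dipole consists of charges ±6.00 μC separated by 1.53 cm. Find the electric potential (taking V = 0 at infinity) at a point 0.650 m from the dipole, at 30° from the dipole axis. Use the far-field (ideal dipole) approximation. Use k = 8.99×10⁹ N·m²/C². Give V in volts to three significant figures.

Dipole moment p = qd = (6.00×10⁻⁶ C)(0.0153 m) = 9.18×10⁻⁸ C·m.
The dipole potential is V = kp cosθ / r².
V = (8.99×10⁹)(9.18×10⁻⁸)·cos30° / (0.650)² = 1692 V.

V ≈ 1690 V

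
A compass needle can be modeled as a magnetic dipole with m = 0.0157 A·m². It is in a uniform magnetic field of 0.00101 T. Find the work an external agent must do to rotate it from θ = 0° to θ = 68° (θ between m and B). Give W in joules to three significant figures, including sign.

W ≈ 9.92×10⁻⁶ J

W_ext = ΔU = −mB cosθ₂ + mB cosθ₁ = mB(cosθ₁ − cosθ₂).
W = (0.0157)(0.00101)·(cos0° − cos68°) = (1.586×10⁻⁵)·(+0.6254) = 9.917×10⁻⁶ J.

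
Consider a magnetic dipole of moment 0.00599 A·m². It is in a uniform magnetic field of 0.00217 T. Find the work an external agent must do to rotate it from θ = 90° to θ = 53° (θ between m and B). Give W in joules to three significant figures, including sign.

W_ext = ΔU = −mB cosθ₂ + mB cosθ₁ = mB(cosθ₁ − cosθ₂).
W = (0.00599)(0.00217)·(cos90° − cos53°) = (1.300×10⁻⁵)·(-0.6018) = -7.823×10⁻⁶ J.

W ≈ -7.82×10⁻⁶ J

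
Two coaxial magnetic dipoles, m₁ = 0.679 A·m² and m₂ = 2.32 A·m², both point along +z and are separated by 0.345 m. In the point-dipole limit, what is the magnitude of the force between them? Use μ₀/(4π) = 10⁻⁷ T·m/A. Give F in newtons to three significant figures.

On-axis B of dipole 1: B = (μ₀/4π)·2m₁/r³. Force on dipole 2: F = m₂·dB/dr.
dB/dr = −(μ₀/4π)·6m₁/r⁴, so |F| = (μ₀/4π)·6m₁m₂/r⁴.
F = 6(10⁻⁷)(0.679)(2.32)/(0.345)⁴ = 6.672×10⁻⁵ N.

F ≈ 6.67×10⁻⁵ N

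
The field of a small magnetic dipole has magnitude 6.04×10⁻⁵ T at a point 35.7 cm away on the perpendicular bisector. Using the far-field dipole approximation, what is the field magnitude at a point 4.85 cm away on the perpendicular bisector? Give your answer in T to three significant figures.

B ≈ 0.0241 T

Dipole fields scale as 1/r³ in the far field; the geometry is the same at both points.
B₂ = B₁ · (r₁/r₂)³ = 6.04×10⁻⁵ · (35.7/4.85)³.
(r₁/r₂)³ = (7.361)³ = 398.8.
B₂ ≈ 0.02409 T.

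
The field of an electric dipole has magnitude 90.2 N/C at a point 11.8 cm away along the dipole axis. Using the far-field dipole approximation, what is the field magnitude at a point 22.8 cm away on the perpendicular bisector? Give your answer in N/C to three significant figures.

E ≈ 6.25 N/C

Dipole fields scale as 1/r³ in the far field.
The axial field is twice the equatorial field at the same r, so the geometry factor is 1/2.
E₂ = E₁ · (1/2) · (r₁/r₂)³ = 90.2 · 0.5 · (11.8/22.8)³.
(r₁/r₂)³ = (0.5175)³ = 0.1386.
E₂ ≈ 6.252 N/C.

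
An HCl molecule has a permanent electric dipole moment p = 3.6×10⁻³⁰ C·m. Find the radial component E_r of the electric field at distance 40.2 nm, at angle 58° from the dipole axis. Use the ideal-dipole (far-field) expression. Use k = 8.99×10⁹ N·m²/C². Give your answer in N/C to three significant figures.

E_r ≈ 528 N/C

For a dipole, E_r = (2kp cosθ)/r³.
kp/r³ = (8.99×10⁹)(3.60×10⁻³⁰)/(4.02×10⁻⁸)³ = 498.2 N/C.
E_r = 2·498.2·cos58° = 528.0 N/C.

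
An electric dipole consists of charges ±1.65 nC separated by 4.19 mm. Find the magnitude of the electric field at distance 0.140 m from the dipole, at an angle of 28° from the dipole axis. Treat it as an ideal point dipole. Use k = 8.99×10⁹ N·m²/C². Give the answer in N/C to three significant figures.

E ≈ 41.4 N/C

Dipole moment p = qd = (1.65×10⁻⁹ C)(0.00419 m) = 6.914×10⁻¹² C·m.
At angle θ the dipole field magnitude is E = (kp/r³)·√(1 + 3cos²θ).
kp/r³ = (8.99×10⁹)(6.914×10⁻¹²) / (0.140)³ = 22.65 N/C.
√(1 + 3cos²28°) = √(1 + 3·0.7796) = √3.3388 ≈ 1.8272.
E ≈ 22.65 × 1.827 = 41.39 N/C.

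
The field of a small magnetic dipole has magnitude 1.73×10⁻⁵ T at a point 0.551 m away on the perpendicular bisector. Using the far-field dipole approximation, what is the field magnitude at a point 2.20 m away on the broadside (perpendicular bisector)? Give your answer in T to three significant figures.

Dipole fields scale as 1/r³ in the far field; the geometry is the same at both points.
B₂ = B₁ · (r₁/r₂)³ = 1.73×10⁻⁵ · (0.551/2.20)³.
(r₁/r₂)³ = (0.2505)³ = 0.01571.
B₂ ≈ 2.718×10⁻⁷ T.

B ≈ 2.72×10⁻⁷ T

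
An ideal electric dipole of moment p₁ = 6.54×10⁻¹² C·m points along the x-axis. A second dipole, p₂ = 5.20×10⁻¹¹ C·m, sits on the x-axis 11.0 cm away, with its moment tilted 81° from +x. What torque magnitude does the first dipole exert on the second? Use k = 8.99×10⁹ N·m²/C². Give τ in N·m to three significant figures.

The second dipole sits on the axis of the first, so the field there is axial: E₁ = 2kp₁/r³ along +x.
E₁ = 2(8.99×10⁹)(6.54×10⁻¹²)/(0.110)³ = 88.35 N/C.
Torque on the second dipole: τ = p₂ E₁ sinθ.
τ = (5.20×10⁻¹¹)(88.35)·sin81° = 4.537×10⁻⁹ N·m.

τ ≈ 4.54×10⁻⁹ N·m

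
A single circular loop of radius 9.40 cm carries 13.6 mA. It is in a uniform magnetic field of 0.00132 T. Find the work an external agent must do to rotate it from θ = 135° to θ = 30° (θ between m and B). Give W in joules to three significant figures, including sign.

W ≈ -7.84×10⁻⁷ J

Magnetic moment m = IA = Iπa² = (0.0136)·π·(0.0940)² = 3.775×10⁻⁴ A·m².
W_ext = ΔU = −mB cosθ₂ + mB cosθ₁ = mB(cosθ₁ − cosθ₂).
W = (3.775×10⁻⁴)(0.00132)·(cos135° − cos30°) = (4.983×10⁻⁷)·(-1.5731) = -7.839×10⁻⁷ J.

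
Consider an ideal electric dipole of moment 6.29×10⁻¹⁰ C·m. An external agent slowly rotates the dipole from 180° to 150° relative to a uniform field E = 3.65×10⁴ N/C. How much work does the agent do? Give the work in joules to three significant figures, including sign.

W_ext = ΔU = U(θ₂) − U(θ₁) = −pE cosθ₂ − (−pE cosθ₁) = pE(cosθ₁ − cosθ₂).
W = (6.29×10⁻¹⁰)(3.65×10⁴)·(cos180° − cos150°) = (2.296×10⁻⁵)·(-0.1340) = -3.076×10⁻⁶ J.

W ≈ -3.08×10⁻⁶ J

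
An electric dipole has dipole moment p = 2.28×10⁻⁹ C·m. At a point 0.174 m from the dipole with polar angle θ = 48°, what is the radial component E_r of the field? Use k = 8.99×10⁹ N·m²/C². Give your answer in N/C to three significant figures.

For a dipole, E_r = (2kp cosθ)/r³.
kp/r³ = (8.99×10⁹)(2.28×10⁻⁹)/(0.174)³ = 3891 N/C.
E_r = 2·3891·cos48° = 5207 N/C.

E_r ≈ 5210 N/C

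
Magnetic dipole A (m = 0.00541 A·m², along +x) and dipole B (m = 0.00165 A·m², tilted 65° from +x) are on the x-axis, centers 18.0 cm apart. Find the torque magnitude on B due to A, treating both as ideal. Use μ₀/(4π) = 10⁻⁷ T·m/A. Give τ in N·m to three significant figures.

Dipole B is on the axis of dipole A, so B₁ there is axial: B₁ = (μ₀/4π)·2m₁/r³ along +x.
B₁ = 2(10⁻⁷)(0.00541)/(0.180)³ = 1.855×10⁻⁷ T.
τ = m₂ B₁ sinθ.
τ = (0.00165)(1.855×10⁻⁷)·sin65° = 2.774×10⁻¹⁰ N·m.

τ ≈ 2.77×10⁻¹⁰ N·m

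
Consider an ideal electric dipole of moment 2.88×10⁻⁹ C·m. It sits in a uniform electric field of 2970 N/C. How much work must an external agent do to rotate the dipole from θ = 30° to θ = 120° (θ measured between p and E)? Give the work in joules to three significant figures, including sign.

W ≈ 1.17×10⁻⁵ J

W_ext = ΔU = U(θ₂) − U(θ₁) = −pE cosθ₂ − (−pE cosθ₁) = pE(cosθ₁ − cosθ₂).
W = (2.88×10⁻⁹)(2970)·(cos30° − cos120°) = (8.554×10⁻⁶)·(+1.3660) = 1.168×10⁻⁵ J.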